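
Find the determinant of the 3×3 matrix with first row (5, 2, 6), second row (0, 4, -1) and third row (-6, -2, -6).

The determinant is 26.

Expand along column 1:
  + 5 · |4 -1; -2 -6| = 5·(-24 − 2) = -130
  + (-6) · |2 6; 4 -1| = (-6)·(-2 − 24) = 156
Sum: (-130) + (156) = 26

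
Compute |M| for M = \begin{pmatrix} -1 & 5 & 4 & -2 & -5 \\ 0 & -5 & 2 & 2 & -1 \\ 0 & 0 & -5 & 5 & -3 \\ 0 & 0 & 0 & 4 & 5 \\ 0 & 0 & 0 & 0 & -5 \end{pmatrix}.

M is upper triangular, so det(M) is the product of the diagonal entries:
det = (-1) · (-5) · (-5) · (4) · (-5) = 500

|M| = 500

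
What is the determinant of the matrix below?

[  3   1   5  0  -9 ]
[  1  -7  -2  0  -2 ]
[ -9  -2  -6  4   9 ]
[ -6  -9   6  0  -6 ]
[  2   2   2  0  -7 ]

Expand along column 4 (it has 4 zeros):
  − (4) · M_34   where M_34 = det([3 1 5 -9; 1 -7 -2 -2; -6 -9 6 -6; 2 2 2 -7]) = 1449
det = (-1)·(4)·(1449) = -5796

The determinant is -5796.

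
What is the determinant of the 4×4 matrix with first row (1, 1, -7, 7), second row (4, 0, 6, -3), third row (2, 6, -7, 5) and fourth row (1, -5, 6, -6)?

Expand along row 2 (it has 1 zero):
  − (4) · M_21   where M_21 = det([1 -7 7; 6 -7 5; -5 6 -6]) = -58
  − (6) · M_23   where M_23 = det([1 1 7; 2 6 5; 1 -5 -6]) = -106
  + (-3) · M_24   where M_24 = det([1 1 -7; 2 6 -7; 1 -5 6]) = 94
det = (-1)·(4)·(-58) + (-1)·(6)·(-106) + (+1)·(-3)·(94) = 586

The determinant is 586.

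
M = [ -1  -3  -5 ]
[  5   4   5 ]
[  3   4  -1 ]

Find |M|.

-76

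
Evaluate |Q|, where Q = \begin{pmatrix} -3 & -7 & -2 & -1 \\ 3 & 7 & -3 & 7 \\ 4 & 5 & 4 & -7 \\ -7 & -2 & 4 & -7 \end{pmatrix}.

Expand along row 1:
  + (-3) · M_11   where M_11 = det([7 -3 7; 5 4 -7; -2 4 -7]) = 49
  − (-7) · M_12   where M_12 = det([3 -3 7; 4 4 -7; -7 4 -7]) = 77
  + (-2) · M_13   where M_13 = det([3 7 7; 4 5 -7; -7 -2 -7]) = 581
  − (-1) · M_14   where M_14 = det([3 7 -3; 4 5 4; -7 -2 4]) = -305
det = (+1)·(-3)·(49) + (-1)·(-7)·(77) + (+1)·(-2)·(581) + (-1)·(-1)·(-305) = -1075

|Q| = -1075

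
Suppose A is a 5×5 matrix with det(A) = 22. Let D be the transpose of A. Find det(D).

det(Aᵀ) = det(A).
det(D) = (1)·(22) = 22

22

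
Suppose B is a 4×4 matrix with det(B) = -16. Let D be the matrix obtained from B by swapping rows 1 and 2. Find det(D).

16

Swapping two rows multiplies the determinant by −1.
det(D) = (-1)·(-16) = 16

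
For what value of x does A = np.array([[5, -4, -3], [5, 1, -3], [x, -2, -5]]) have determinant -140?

-1

Expanding along the column containing x, det(A) is linear in x: det(A) = (15)·x + (-125).
Set (15)·x + (-125) = -140  ⇒  (15)·x = -15  ⇒  x = -1.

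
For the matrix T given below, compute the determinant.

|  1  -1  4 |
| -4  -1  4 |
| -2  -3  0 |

60

Expand along column 3:
  + 4 · |-4 -1; -2 -3| = 4·(12 − 2) = 40
  − 4 · |1 -1; -2 -3| = −4·(-3 − 2) = 20
Sum: (40) + (20) = 60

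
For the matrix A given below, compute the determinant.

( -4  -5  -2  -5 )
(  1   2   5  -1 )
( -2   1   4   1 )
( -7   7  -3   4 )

-1068

Expand along row 1:
  + (-4) · M_11   where M_11 = det([2 5 -1; 1 4 1; 7 -3 4]) = 84
  − (-5) · M_12   where M_12 = det([1 5 -1; -2 4 1; -7 -3 4]) = -10
  + (-2) · M_13   where M_13 = det([1 2 -1; -2 1 1; -7 7 4]) = 6
  − (-5) · M_14   where M_14 = det([1 2 5; -2 1 4; -7 7 -3]) = -134
det = (+1)·(-4)·(84) + (-1)·(-5)·(-10) + (+1)·(-2)·(6) + (-1)·(-5)·(-134) = -1068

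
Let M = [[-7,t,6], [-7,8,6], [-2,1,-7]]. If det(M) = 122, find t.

6

Expanding along the column containing t, det(M) is linear in t: det(M) = (-61)·t + (488).
Set (-61)·t + (488) = 122  ⇒  (-61)·t = -366  ⇒  t = 6.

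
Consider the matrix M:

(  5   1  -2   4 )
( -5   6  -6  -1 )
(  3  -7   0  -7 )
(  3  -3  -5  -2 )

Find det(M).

-953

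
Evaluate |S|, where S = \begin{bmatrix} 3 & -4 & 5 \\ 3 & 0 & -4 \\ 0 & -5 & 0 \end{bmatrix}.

Expand along row 3:
  − (-5) · |3 5; 3 -4| = −(-5)·(-12 − 15) = -135

The determinant is -135.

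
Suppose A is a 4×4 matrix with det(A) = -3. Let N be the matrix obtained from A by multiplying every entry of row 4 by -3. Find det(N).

Scaling one row by -3 multiplies the determinant by -3.
det(N) = (-3)·(-3) = 9

det(N) = 9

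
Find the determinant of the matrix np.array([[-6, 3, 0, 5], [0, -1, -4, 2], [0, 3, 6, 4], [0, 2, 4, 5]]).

Expand along column 1 (it has 3 zeros):
  + (-6) · M_11   where M_11 = det([-1 -4 2; 3 6 4; 2 4 5]) = 14
det = (+1)·(-6)·(14) = -84

-84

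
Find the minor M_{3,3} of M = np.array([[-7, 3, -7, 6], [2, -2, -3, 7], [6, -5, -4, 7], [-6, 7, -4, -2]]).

Delete row 3 and column 3; the remaining 3×3 submatrix is [-7 3 6; 2 -2 7; -6 7 -2].
Its determinant is 213.

213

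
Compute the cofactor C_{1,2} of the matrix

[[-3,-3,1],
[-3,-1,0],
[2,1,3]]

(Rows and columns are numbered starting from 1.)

Delete row 1 and column 2; the remaining 2×2 submatrix is [-3 0; 2 3].
Its determinant is (-3)·3 − 0·2 = -9.
The cofactor carries sign (−1)^(1+2) = −1, so C_{1,2} = −(-9) = 9.

9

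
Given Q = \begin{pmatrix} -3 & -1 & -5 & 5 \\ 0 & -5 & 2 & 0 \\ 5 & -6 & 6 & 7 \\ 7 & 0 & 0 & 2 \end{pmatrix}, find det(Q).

Expand along row 2 (it has 2 zeros):
  + (-5) · M_22   where M_22 = det([-3 -5 5; 5 6 7; 7 0 2]) = -441
  − (2) · M_23   where M_23 = det([-3 -1 5; 5 -6 7; 7 0 2]) = 207
det = (+1)·(-5)·(-441) + (-1)·(2)·(207) = 1791

det(Q) = 1791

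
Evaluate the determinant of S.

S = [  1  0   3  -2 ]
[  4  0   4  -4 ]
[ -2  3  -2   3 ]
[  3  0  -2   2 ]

60

Expand along column 2 (it has 3 zeros):
  − (3) · M_32   where M_32 = det([1 3 -2; 4 4 -4; 3 -2 2]) = -20
det = (-1)·(3)·(-20) = 60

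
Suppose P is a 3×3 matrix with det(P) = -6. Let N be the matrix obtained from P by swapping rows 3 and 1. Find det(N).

|N| = 6

Swapping two rows multiplies the determinant by −1.
det(N) = (-1)·(-6) = 6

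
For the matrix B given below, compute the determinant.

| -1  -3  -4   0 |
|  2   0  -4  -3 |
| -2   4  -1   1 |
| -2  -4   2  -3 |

Expand along row 1 (it has 1 zero):
  + (-1) · M_11   where M_11 = det([0 -4 -3; 4 -1 1; -4 2 -3]) = -44
  − (-3) · M_12   where M_12 = det([2 -4 -3; -2 -1 1; -2 2 -3]) = 52
  + (-4) · M_13   where M_13 = det([2 0 -3; -2 4 1; -2 -4 -3]) = -64
det = (+1)·(-1)·(-44) + (-1)·(-3)·(52) + (+1)·(-4)·(-64) = 456

The determinant is 456.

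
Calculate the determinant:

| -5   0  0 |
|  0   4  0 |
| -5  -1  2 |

-40

The matrix is lower triangular, so the determinant is the product of the diagonal entries:
det = (-5) · (4) · (2) = -40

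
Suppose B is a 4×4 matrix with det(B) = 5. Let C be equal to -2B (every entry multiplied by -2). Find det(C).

For a 4×4 matrix, det(-2B) = (-2)^4·det(B) = 16·det(B).
det(C) = (16)·(5) = 80

det(C) = 80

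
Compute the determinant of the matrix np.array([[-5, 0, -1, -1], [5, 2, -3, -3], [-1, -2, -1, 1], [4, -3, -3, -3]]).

Expand along row 1 (it has 1 zero):
  + (-5) · M_11   where M_11 = det([2 -3 -3; -2 -1 1; -3 -3 -3]) = 30
  + (-1) · M_13   where M_13 = det([5 2 -3; -1 -2 1; 4 -3 -3]) = 14
  − (-1) · M_14   where M_14 = det([5 2 -3; -1 -2 -1; 4 -3 -3]) = -32
det = (+1)·(-5)·(30) + (+1)·(-1)·(14) + (-1)·(-1)·(-32) = -196

The determinant is -196.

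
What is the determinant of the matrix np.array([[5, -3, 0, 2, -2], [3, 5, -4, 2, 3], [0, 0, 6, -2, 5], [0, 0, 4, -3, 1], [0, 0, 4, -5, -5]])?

1088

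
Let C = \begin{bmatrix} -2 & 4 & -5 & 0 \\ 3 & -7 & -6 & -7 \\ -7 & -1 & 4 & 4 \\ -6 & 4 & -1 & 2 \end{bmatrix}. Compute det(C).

Expand along row 1 (it has 1 zero):
  + (-2) · M_11   where M_11 = det([-7 -6 -7; -1 4 4; 4 -1 2]) = -87
  − (4) · M_12   where M_12 = det([3 -6 -7; -7 4 4; -6 -1 2]) = -121
  + (-5) · M_13   where M_13 = det([3 -7 -7; -7 -1 4; -6 4 2]) = 254
det = (+1)·(-2)·(-87) + (-1)·(4)·(-121) + (+1)·(-5)·(254) = -612

det(C) = -612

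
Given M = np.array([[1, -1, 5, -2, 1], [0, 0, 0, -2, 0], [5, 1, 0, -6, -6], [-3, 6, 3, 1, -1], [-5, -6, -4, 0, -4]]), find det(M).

4780

Expand along row 2 (it has 4 zeros):
  + (-2) · M_24   where M_24 = det([1 -1 5 1; 5 1 0 -6; -3 6 3 -1; -5 -6 -4 -4]) = -2390
det = (+1)·(-2)·(-2390) = 4780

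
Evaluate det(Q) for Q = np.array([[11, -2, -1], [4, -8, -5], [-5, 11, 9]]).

Expand along row 1:
  + 11 · |-8 -5; 11 9| = 11·(-72 − (-55)) = -187
  − (-2) · |4 -5; -5 9| = −(-2)·(36 − 25) = 22
  + (-1) · |4 -8; -5 11| = (-1)·(44 − 40) = -4
Sum: (-187) + (22) + (-4) = -169

det(Q) = -169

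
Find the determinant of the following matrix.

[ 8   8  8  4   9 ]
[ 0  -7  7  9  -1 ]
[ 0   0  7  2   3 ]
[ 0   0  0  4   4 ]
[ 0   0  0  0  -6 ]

The matrix is upper triangular, so the determinant is the product of the diagonal entries:
det = (8) · (-7) · (7) · (4) · (-6) = 9408

9408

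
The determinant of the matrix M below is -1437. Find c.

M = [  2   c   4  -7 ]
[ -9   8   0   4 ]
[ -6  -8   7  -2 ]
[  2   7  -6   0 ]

-5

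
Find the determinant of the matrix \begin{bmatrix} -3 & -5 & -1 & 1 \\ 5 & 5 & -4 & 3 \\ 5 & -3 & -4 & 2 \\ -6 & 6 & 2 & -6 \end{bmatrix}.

-872

Expand along row 1:
  + (-3) · M_11   where M_11 = det([5 -4 3; -3 -4 2; 6 2 -6]) = 178
  − (-5) · M_12   where M_12 = det([5 -4 3; 5 -4 2; -6 2 -6]) = -14
  + (-1) · M_13   where M_13 = det([5 5 3; 5 -3 2; -6 6 -6]) = 156
  − (1) · M_14   where M_14 = det([5 5 -4; 5 -3 -4; -6 6 2]) = 112
det = (+1)·(-3)·(178) + (-1)·(-5)·(-14) + (+1)·(-1)·(156) + (-1)·(1)·(112) = -872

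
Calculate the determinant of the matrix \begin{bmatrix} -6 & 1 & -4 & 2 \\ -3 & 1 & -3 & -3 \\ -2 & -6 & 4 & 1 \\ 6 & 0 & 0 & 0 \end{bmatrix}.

Expand along row 4 (it has 3 zeros):
  − (6) · M_41   where M_41 = det([1 -4 2; 1 -3 -3; -6 4 1]) = -87
det = (-1)·(6)·(-87) = 522

522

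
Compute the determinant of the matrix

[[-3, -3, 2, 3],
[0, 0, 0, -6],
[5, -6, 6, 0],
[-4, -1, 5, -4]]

Expand along row 2 (it has 3 zeros):
  + (-6) · M_24   where M_24 = det([-3 -3 2; 5 -6 6; -4 -1 5]) = 161
det = (+1)·(-6)·(161) = -966

-966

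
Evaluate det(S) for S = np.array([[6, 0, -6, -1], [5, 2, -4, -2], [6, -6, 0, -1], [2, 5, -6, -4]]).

-354

Expand along row 1 (it has 1 zero):
  + (6) · M_11   where M_11 = det([2 -4 -2; -6 0 -1; 5 -6 -4]) = 32
  + (-6) · M_13   where M_13 = det([5 2 -2; 6 -6 -1; 2 5 -4]) = 105
  − (-1) · M_14   where M_14 = det([5 2 -4; 6 -6 0; 2 5 -6]) = 84
det = (+1)·(6)·(32) + (+1)·(-6)·(105) + (-1)·(-1)·(84) = -354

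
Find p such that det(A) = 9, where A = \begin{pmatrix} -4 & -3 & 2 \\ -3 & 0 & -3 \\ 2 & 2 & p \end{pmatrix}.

p = -3

Expanding along the column containing p, det(A) is linear in p: det(A) = (-9)·p + (-18).
Set (-9)·p + (-18) = 9  ⇒  (-9)·p = 27  ⇒  p = -3.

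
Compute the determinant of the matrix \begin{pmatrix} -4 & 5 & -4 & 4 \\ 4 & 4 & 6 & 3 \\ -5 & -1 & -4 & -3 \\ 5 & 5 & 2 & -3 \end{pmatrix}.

Expand along row 1:
  + (-4) · M_11   where M_11 = det([4 6 3; -1 -4 -3; 5 2 -3]) = 18
  − (5) · M_12   where M_12 = det([4 6 3; -5 -4 -3; 5 2 -3]) = -78
  + (-4) · M_13   where M_13 = det([4 4 3; -5 -1 -3; 5 5 -3]) = -108
  − (4) · M_14   where M_14 = det([4 4 6; -5 -1 -4; 5 5 2]) = -88
det = (+1)·(-4)·(18) + (-1)·(5)·(-78) + (+1)·(-4)·(-108) + (-1)·(4)·(-88) = 1102

The determinant is 1102.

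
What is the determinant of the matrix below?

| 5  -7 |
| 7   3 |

64

det = 5·3 − (-7)·7 = 15 − (-49) = 64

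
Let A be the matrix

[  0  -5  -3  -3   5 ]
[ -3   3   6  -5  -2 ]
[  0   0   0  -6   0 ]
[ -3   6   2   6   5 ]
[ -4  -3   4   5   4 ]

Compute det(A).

Expand along row 3 (it has 4 zeros):
  − (-6) · M_34   where M_34 = det([0 -5 -3 5; -3 3 6 -2; -3 6 2 5; -4 -3 4 4]) = 1
det = (-1)·(-6)·(1) = 6

|A| = 6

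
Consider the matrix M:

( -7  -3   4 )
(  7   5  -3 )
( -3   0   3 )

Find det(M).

det(M) = -9

Expand along column 2:
  − (-3) · |7 -3; -3 3| = −(-3)·(21 − 9) = 36
  + 5 · |-7 4; -3 3| = 5·(-21 − (-12)) = -45
Sum: (36) + (-45) = -9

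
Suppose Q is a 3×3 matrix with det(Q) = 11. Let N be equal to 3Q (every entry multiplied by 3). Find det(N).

297

For a 3×3 matrix, det(3Q) = 3^3·det(Q) = 27·det(Q).
det(N) = (27)·(11) = 297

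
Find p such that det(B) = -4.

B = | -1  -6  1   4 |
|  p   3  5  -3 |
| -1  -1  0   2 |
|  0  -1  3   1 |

p = 2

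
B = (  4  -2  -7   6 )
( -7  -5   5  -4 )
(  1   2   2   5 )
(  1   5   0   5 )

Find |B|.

-965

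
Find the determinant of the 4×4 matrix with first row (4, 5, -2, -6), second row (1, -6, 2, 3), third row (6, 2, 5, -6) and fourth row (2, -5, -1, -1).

Expand along row 1:
  + (4) · M_11   where M_11 = det([-6 2 3; 2 5 -6; -5 -1 -1]) = 199
  − (5) · M_12   where M_12 = det([1 2 3; 6 5 -6; 2 -1 -1]) = -71
  + (-2) · M_13   where M_13 = det([1 -6 3; 6 2 -6; 2 -5 -1]) = -98
  − (-6) · M_14   where M_14 = det([1 -6 2; 6 2 5; 2 -5 -1]) = -141
det = (+1)·(4)·(199) + (-1)·(5)·(-71) + (+1)·(-2)·(-98) + (-1)·(-6)·(-141) = 501

501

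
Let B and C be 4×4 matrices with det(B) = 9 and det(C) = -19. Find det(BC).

-171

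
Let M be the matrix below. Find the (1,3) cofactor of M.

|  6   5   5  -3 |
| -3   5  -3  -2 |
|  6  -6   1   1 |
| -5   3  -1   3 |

-28

Delete row 1 and column 3; the remaining 3×3 submatrix is [-3 5 -2; 6 -6 1; -5 3 3].
Its determinant is -28.
The cofactor carries sign (−1)^(1+3) = +1, so C_{1,3} = +(-28) = -28.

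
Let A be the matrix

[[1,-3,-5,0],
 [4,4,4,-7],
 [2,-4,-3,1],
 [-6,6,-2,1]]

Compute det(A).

|A| = 148

Expand along row 1 (it has 1 zero):
  + (1) · M_11   where M_11 = det([4 4 -7; -4 -3 1; 6 -2 1]) = -146
  − (-3) · M_12   where M_12 = det([4 4 -7; 2 -3 1; -6 -2 1]) = 118
  + (-5) · M_13   where M_13 = det([4 4 -7; 2 -4 1; -6 6 1]) = 12
det = (+1)·(1)·(-146) + (-1)·(-3)·(118) + (+1)·(-5)·(12) = 148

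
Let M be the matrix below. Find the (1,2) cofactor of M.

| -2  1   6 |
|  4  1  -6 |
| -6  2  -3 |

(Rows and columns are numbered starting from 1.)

Delete row 1 and column 2; the remaining 2×2 submatrix is [4 -6; -6 -3].
Its determinant is 4·(-3) − (-6)·(-6) = -48.
The cofactor carries sign (−1)^(1+2) = −1, so C_{1,2} = −(-48) = 48.

48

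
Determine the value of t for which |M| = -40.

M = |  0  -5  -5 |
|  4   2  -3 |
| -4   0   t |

3

Expanding along the row containing t, det(M) is linear in t: det(M) = (20)·t + (-100).
Set (20)·t + (-100) = -40  ⇒  (20)·t = 60  ⇒  t = 3.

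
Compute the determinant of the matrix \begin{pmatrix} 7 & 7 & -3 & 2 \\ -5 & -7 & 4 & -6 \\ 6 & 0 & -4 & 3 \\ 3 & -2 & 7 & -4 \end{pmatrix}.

1409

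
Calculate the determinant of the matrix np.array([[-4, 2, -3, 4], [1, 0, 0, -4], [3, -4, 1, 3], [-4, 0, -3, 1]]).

-96

Expand along row 2 (it has 2 zeros):
  − (1) · M_21   where M_21 = det([2 -3 4; -4 1 3; 0 -3 1]) = 56
  + (-4) · M_24   where M_24 = det([-4 2 -3; 3 -4 1; -4 0 -3]) = 10
det = (-1)·(1)·(56) + (+1)·(-4)·(10) = -96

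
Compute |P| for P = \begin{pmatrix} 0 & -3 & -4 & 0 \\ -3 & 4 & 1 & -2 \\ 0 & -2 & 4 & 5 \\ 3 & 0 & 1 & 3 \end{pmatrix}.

-210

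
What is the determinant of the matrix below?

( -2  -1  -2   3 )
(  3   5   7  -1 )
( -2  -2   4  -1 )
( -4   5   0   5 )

The determinant is 484.

Expand along row 4 (it has 1 zero):
  − (-4) · M_41   where M_41 = det([-1 -2 3; 5 7 -1; -2 4 -1]) = 91
  + (5) · M_42   where M_42 = det([-2 -2 3; 3 7 -1; -2 4 -1]) = 74
  + (5) · M_44   where M_44 = det([-2 -1 -2; 3 5 7; -2 -2 4]) = -50
det = (-1)·(-4)·(91) + (+1)·(5)·(74) + (+1)·(5)·(-50) = 484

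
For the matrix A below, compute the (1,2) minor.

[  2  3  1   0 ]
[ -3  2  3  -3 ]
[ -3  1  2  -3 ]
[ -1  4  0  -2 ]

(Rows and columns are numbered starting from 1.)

Delete row 1 and column 2; the remaining 3×3 submatrix is [-3 3 -3; -3 2 -3; -1 0 -2].
Its determinant is -3.

The minor is -3.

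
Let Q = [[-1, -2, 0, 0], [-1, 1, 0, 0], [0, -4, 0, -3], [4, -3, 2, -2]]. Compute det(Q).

Q is block lower-triangular with a 2×2 block and a 2×2 block on the diagonal, so its determinant equals the product of the determinants of the diagonal blocks.
det of the 2×2 block = -3
det of the 2×2 block = 6
det = (-3)·(6) = -18

The determinant is -18.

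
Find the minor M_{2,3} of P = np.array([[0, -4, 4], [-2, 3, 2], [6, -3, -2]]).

24

Delete row 2 and column 3; the remaining 2×2 submatrix is [0 -4; 6 -3].
Its determinant is 0·(-3) − (-4)·6 = 24.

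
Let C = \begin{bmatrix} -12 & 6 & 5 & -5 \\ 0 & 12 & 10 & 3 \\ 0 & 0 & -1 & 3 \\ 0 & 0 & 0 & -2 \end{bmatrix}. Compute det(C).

-288

C is upper triangular, so det(C) is the product of the diagonal entries:
det = (-12) · (12) · (-1) · (-2) = -288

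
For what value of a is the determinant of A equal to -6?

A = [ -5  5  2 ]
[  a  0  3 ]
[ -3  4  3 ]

Expanding along the column containing a, det(A) is linear in a: det(A) = (-7)·a + (15).
Set (-7)·a + (15) = -6  ⇒  (-7)·a = -21  ⇒  a = 3.

3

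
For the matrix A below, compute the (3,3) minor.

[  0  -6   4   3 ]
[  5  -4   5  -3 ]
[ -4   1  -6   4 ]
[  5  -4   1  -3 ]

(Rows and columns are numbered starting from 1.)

0

Delete row 3 and column 3; the remaining 3×3 submatrix is [0 -6 3; 5 -4 -3; 5 -4 -3].
Its determinant is 0.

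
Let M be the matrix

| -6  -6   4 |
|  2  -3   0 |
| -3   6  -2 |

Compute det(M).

-48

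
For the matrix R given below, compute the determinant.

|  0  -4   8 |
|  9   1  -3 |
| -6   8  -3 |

Expand along column 1:
  − 9 · |-4 8; 8 -3| = −9·(12 − 64) = 468
  + (-6) · |-4 8; 1 -3| = (-6)·(12 − 8) = -24
Sum: (468) + (-24) = 444

444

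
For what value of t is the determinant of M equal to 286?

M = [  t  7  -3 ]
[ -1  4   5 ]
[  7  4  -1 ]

Expanding along the column containing t, det(M) is linear in t: det(M) = (-24)·t + (334).
Set (-24)·t + (334) = 286  ⇒  (-24)·t = -48  ⇒  t = 2.

t = 2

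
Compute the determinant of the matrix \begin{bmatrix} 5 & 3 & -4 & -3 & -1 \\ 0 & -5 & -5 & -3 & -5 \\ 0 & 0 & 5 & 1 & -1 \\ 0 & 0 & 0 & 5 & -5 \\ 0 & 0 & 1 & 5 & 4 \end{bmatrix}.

-5625

The matrix is block upper-triangular with a 2×2 block and a 3×3 block on the diagonal, so its determinant equals the product of the determinants of the diagonal blocks.
det of the 2×2 block = -25
det of the 3×3 block = 225
det = (-25)·(225) = -5625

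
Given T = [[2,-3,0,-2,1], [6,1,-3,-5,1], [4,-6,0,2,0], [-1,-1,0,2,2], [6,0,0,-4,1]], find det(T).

798

Expand along column 3 (it has 4 zeros):
  − (-3) · M_23   where M_23 = det([2 -3 -2 1; 4 -6 2 0; -1 -1 2 2; 6 0 -4 1]) = 266
det = (-1)·(-3)·(266) = 798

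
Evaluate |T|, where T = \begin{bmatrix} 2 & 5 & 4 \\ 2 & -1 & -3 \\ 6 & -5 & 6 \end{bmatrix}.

The determinant is -208.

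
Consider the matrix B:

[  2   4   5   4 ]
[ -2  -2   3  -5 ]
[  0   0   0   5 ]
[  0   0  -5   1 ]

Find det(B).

100

B is block upper-triangular with a 2×2 block and a 2×2 block on the diagonal, so its determinant equals the product of the determinants of the diagonal blocks.
det of the 2×2 block = 4
det of the 2×2 block = 25
det = (4)·(25) = 100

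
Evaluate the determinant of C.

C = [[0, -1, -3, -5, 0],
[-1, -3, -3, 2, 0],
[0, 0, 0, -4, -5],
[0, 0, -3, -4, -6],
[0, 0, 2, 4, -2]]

-92

C is block upper-triangular with a 2×2 block and a 3×3 block on the diagonal, so its determinant equals the product of the determinants of the diagonal blocks.
det of the 2×2 block = -1
det of the 3×3 block = 92
det = (-1)·(92) = -92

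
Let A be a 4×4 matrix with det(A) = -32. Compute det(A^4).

det(A^4) = (det A)^4 = (-32)^4 = 1048576

1048576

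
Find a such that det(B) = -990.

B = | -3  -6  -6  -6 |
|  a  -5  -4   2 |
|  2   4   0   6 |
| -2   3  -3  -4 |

Expanding along the row containing a, det(B) is linear in a: det(B) = (240)·a + (-30).
Set (240)·a + (-30) = -990  ⇒  (240)·a = -960  ⇒  a = -4.

a = -4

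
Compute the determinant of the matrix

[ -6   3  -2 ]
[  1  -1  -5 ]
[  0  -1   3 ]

41

Expand along column 1:
  + (-6) · |-1 -5; -1 3| = (-6)·(-3 − 5) = 48
  − 1 · |3 -2; -1 3| = −1·(9 − 2) = -7
Sum: (48) + (-7) = 41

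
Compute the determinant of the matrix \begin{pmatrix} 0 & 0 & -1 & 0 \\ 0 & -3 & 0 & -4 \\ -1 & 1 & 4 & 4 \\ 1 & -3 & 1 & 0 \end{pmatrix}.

Expand along row 1 (it has 3 zeros):
  + (-1) · M_13   where M_13 = det([0 -3 -4; -1 1 4; 1 -3 0]) = -20
det = (+1)·(-1)·(-20) = 20

20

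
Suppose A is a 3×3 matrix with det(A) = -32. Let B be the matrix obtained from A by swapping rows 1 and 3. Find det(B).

The determinant is 32.

Swapping two rows multiplies the determinant by −1.
det(B) = (-1)·(-32) = 32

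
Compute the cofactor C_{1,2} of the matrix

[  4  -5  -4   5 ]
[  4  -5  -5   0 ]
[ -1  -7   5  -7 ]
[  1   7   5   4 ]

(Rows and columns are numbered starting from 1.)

Delete row 1 and column 2; the remaining 3×3 submatrix is [4 -5 0; -1 5 -7; 1 5 4].
Its determinant is 235.
The cofactor carries sign (−1)^(1+2) = −1, so C_{1,2} = −(235) = -235.

-235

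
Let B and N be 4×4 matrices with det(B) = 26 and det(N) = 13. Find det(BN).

det(BN) = det(B)·det(N) = (26)·(13) = 338

338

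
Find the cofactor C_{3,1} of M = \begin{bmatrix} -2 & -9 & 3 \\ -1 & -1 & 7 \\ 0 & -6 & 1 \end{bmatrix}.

The cofactor is -60.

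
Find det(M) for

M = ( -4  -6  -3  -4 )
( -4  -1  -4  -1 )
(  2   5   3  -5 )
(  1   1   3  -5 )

-136

Expand along row 1:
  + (-4) · M_11   where M_11 = det([-1 -4 -1; 5 3 -5; 1 3 -5]) = -92
  − (-6) · M_12   where M_12 = det([-4 -4 -1; 2 3 -5; 1 3 -5]) = -23
  + (-3) · M_13   where M_13 = det([-4 -1 -1; 2 5 -5; 1 1 -5]) = 78
  − (-4) · M_14   where M_14 = det([-4 -1 -4; 2 5 3; 1 1 3]) = -33
det = (+1)·(-4)·(-92) + (-1)·(-6)·(-23) + (+1)·(-3)·(78) + (-1)·(-4)·(-33) = -136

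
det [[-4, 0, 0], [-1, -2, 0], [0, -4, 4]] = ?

32

The matrix is lower triangular, so the determinant is the product of the diagonal entries:
det = (-4) · (-2) · (4) = 32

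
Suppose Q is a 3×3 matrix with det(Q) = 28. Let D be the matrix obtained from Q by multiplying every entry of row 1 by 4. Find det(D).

The determinant is 112.

Scaling one row by 4 multiplies the determinant by 4.
det(D) = (4)·(28) = 112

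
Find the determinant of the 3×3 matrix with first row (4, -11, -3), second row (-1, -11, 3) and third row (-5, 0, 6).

Expand along row 3:
  + (-5) · |-11 -3; -11 3| = (-5)·(-33 − 33) = 330
  + 6 · |4 -11; -1 -11| = 6·(-44 − 11) = -330
Sum: (330) + (-330) = 0

The determinant is 0.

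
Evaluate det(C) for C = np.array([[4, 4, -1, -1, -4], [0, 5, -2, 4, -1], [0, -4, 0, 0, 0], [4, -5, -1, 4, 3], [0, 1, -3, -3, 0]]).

Expand along row 3 (it has 4 zeros):
  − (-4) · M_32   where M_32 = det([4 -1 -1 -4; 0 -2 4 -1; 4 -1 4 3; 0 -3 -3 0]) = -564
det = (-1)·(-4)·(-564) = -2256

-2256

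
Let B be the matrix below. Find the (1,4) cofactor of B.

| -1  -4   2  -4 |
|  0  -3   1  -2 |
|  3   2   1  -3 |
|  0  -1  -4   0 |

39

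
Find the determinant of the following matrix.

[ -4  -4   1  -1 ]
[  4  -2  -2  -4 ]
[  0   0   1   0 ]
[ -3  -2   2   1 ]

22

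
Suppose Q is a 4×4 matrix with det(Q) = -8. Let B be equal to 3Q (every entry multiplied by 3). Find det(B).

-648

For a 4×4 matrix, det(3Q) = 3^4·det(Q) = 81·det(Q).
det(B) = (81)·(-8) = -648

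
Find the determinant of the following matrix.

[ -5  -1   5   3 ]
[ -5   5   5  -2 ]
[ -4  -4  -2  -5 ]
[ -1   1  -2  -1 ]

798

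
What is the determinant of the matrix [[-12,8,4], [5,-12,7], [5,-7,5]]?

The determinant is 312.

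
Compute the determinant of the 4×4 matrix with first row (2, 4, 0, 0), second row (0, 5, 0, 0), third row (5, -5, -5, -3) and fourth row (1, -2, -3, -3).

60

The matrix is block lower-triangular with a 2×2 block and a 2×2 block on the diagonal, so its determinant equals the product of the determinants of the diagonal blocks.
det of the 2×2 block = 10
det of the 2×2 block = 6
det = (10)·(6) = 60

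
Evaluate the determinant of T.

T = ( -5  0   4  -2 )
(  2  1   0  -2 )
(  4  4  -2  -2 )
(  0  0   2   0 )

Expand along row 4 (it has 3 zeros):
  − (2) · M_43   where M_43 = det([-5 0 -2; 2 1 -2; 4 4 -2]) = -38
det = (-1)·(2)·(-38) = 76

76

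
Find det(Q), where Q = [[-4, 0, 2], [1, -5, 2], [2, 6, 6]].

200

Expand along column 2:
  + (-5) · |-4 2; 2 6| = (-5)·(-24 − 4) = 140
  − 6 · |-4 2; 1 2| = −6·(-8 − 2) = 60
Sum: (140) + (60) = 200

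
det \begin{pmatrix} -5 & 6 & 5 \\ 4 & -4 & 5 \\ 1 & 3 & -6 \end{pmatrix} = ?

The determinant is 209.

Expand along column 1:
  + (-5) · |-4 5; 3 -6| = (-5)·(24 − 15) = -45
  − 4 · |6 5; 3 -6| = −4·(-36 − 15) = 204
  + 1 · |6 5; -4 5| = 1·(30 − (-20)) = 50
Sum: (-45) + (204) + (50) = 209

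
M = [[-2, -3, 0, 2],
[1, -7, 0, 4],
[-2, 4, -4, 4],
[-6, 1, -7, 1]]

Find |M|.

det(M) = 668

Expand along column 3 (it has 2 zeros):
  + (-4) · M_33   where M_33 = det([-2 -3 2; 1 -7 4; -6 1 1]) = 15
  − (-7) · M_43   where M_43 = det([-2 -3 2; 1 -7 4; -2 4 4]) = 104
det = (+1)·(-4)·(15) + (-1)·(-7)·(104) = 668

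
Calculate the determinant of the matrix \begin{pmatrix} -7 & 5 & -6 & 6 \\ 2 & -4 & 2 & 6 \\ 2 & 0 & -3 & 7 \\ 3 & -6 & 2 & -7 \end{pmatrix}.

Expand along row 3 (it has 1 zero):
  + (2) · M_31   where M_31 = det([5 -6 6; -4 2 6; -6 2 -7]) = 278
  + (-3) · M_33   where M_33 = det([-7 5 6; 2 -4 6; 3 -6 -7]) = -288
  − (7) · M_34   where M_34 = det([-7 5 -6; 2 -4 2; 3 -6 2]) = -18
det = (+1)·(2)·(278) + (+1)·(-3)·(-288) + (-1)·(7)·(-18) = 1546

The determinant is 1546.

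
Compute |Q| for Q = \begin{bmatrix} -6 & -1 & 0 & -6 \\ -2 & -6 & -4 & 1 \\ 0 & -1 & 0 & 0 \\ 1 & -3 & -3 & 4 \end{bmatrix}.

Expand along row 3 (it has 3 zeros):
  − (-1) · M_32   where M_32 = det([-6 0 -6; -2 -4 1; 1 -3 4]) = 18
det = (-1)·(-1)·(18) = 18

|Q| = 18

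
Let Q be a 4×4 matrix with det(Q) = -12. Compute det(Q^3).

-1728

det(Q^3) = (det Q)^3 = (-12)^3 = -1728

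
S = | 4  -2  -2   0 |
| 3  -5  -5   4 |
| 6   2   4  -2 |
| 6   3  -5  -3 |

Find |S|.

-524

Expand along row 1 (it has 1 zero):
  + (4) · M_11   where M_11 = det([-5 -5 4; 2 4 -2; 3 -5 -3]) = 22
  − (-2) · M_12   where M_12 = det([3 -5 4; 6 4 -2; 6 -5 -3]) = -312
  + (-2) · M_13   where M_13 = det([3 -5 4; 6 2 -2; 6 3 -3]) = -6
det = (+1)·(4)·(22) + (-1)·(-2)·(-312) + (+1)·(-2)·(-6) = -524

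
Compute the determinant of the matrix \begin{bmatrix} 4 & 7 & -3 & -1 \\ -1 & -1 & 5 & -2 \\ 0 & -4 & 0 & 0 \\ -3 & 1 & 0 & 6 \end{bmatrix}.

Expand along row 3 (it has 3 zeros):
  − (-4) · M_32   where M_32 = det([4 -3 -1; -1 5 -2; -3 0 6]) = 69
det = (-1)·(-4)·(69) = 276

276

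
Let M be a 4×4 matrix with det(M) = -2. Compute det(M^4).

det(M^4) = (det M)^4 = (-2)^4 = 16

16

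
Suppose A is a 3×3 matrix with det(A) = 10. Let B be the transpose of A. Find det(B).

10

det(Aᵀ) = det(A).
det(B) = (1)·(10) = 10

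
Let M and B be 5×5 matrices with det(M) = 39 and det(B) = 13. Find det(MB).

det(MB) = 507

det(MB) = det(M)·det(B) = (39)·(13) = 507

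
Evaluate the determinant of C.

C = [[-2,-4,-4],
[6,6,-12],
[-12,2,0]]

|C| = -960

Expand along column 3:
  + (-4) · |6 6; -12 2| = (-4)·(12 − (-72)) = -336
  − (-12) · |-2 -4; -12 2| = −(-12)·(-4 − 48) = -624
Sum: (-336) + (-624) = -960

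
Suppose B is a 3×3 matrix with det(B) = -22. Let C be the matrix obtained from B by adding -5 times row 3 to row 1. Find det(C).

-22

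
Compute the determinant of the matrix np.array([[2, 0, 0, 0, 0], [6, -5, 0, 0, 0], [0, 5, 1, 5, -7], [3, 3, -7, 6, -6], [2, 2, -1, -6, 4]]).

The matrix is block lower-triangular with a 2×2 block and a 3×3 block on the diagonal, so its determinant equals the product of the determinants of the diagonal blocks.
det of the 2×2 block = -10
det of the 3×3 block = -178
det = (-10)·(-178) = 1780

1780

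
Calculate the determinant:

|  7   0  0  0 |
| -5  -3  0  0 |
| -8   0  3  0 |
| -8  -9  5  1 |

The matrix is lower triangular, so the determinant is the product of the diagonal entries:
det = (7) · (-3) · (3) · (1) = -63

The determinant is -63.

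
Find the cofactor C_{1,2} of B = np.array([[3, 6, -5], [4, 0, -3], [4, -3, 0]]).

Delete row 1 and column 2; the remaining 2×2 submatrix is [4 -3; 4 0].
Its determinant is 4·0 − (-3)·4 = 12.
The cofactor carries sign (−1)^(1+2) = −1, so C_{1,2} = −(12) = -12.

The cofactor is -12.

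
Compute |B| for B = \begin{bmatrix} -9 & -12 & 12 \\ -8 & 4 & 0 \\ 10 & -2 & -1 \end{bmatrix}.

|B| = -156

Expand along column 3:
  + 12 · |-8 4; 10 -2| = 12·(16 − 40) = -288
  + (-1) · |-9 -12; -8 4| = (-1)·(-36 − 96) = 132
Sum: (-288) + (132) = -156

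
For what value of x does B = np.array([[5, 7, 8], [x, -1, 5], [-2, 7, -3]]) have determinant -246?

x = 0

Expanding along the column containing x, det(B) is linear in x: det(B) = (77)·x + (-246).
Set (77)·x + (-246) = -246  ⇒  (77)·x = 0  ⇒  x = 0.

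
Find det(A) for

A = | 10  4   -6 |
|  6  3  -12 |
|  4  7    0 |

|A| = 468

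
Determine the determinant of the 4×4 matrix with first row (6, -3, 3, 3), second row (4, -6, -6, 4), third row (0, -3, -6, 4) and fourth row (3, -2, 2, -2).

90

Expand along row 3 (it has 1 zero):
  − (-3) · M_32   where M_32 = det([6 3 3; 4 -6 4; 3 2 -2]) = 162
  + (-6) · M_33   where M_33 = det([6 -3 3; 4 -6 4; 3 -2 -2]) = 90
  − (4) · M_34   where M_34 = det([6 -3 3; 4 -6 -6; 3 -2 2]) = -36
det = (-1)·(-3)·(162) + (+1)·(-6)·(90) + (-1)·(4)·(-36) = 90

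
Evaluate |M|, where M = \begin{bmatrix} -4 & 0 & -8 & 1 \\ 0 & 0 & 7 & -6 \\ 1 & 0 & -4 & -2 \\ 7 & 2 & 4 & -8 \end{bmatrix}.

Expand along column 2 (it has 3 zeros):
  + (2) · M_42   where M_42 = det([-4 -8 1; 0 7 -6; 1 -4 -2]) = 193
det = (+1)·(2)·(193) = 386

386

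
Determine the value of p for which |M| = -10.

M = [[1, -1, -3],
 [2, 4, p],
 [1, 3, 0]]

1

Expanding along the column containing p, det(M) is linear in p: det(M) = (-4)·p + (-6).
Set (-4)·p + (-6) = -10  ⇒  (-4)·p = -4  ⇒  p = 1.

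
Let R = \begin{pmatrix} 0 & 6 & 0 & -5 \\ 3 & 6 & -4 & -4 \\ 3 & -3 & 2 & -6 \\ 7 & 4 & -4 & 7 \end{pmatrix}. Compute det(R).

The determinant is -1776.

Expand along row 1 (it has 2 zeros):
  − (6) · M_12   where M_12 = det([3 -4 -4; 3 2 -6; 7 -4 7]) = 326
  − (-5) · M_14   where M_14 = det([3 6 -4; 3 -3 2; 7 4 -4]) = 36
det = (-1)·(6)·(326) + (-1)·(-5)·(36) = -1776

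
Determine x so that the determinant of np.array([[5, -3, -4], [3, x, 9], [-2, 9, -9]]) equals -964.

x = 8

Expanding along the column containing x, det(B) is linear in x: det(B) = (-53)·x + (-540).
Set (-53)·x + (-540) = -964  ⇒  (-53)·x = -424  ⇒  x = 8.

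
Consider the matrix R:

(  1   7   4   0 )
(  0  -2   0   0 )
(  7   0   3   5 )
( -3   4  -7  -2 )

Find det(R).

The determinant is -50.

Expand along row 2 (it has 3 zeros):
  + (-2) · M_22   where M_22 = det([1 4 0; 7 3 5; -3 -7 -2]) = 25
det = (+1)·(-2)·(25) = -50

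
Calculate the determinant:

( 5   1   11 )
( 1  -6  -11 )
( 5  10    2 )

873

Expand along row 1:
  + 5 · |-6 -11; 10 2| = 5·(-12 − (-110)) = 490
  − 1 · |1 -11; 5 2| = −1·(2 − (-55)) = -57
  + 11 · |1 -6; 5 10| = 11·(10 − (-30)) = 440
Sum: (490) + (-57) + (440) = 873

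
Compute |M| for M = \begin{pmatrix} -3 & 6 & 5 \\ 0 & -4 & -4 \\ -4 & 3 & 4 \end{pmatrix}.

Expand along column 1:
  + (-3) · |-4 -4; 3 4| = (-3)·(-16 − (-12)) = 12
  + (-4) · |6 5; -4 -4| = (-4)·(-24 − (-20)) = 16
Sum: (12) + (16) = 28

det(M) = 28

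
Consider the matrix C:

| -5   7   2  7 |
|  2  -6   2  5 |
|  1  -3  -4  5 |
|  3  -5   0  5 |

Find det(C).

det(C) = -600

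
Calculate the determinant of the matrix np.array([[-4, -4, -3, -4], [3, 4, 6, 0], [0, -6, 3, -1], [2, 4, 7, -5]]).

The determinant is 254.

Expand along row 2 (it has 1 zero):
  − (3) · M_21   where M_21 = det([-4 -3 -4; -6 3 -1; 4 7 -5]) = 350
  + (4) · M_22   where M_22 = det([-4 -3 -4; 0 3 -1; 2 7 -5]) = 62
  − (6) · M_23   where M_23 = det([-4 -4 -4; 0 -6 -1; 2 4 -5]) = -176
det = (-1)·(3)·(350) + (+1)·(4)·(62) + (-1)·(6)·(-176) = 254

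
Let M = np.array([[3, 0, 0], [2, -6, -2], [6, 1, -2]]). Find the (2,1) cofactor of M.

0

Delete row 2 and column 1; the remaining 2×2 submatrix is [0 0; 1 -2].
Its determinant is 0·(-2) − 0·1 = 0.
The cofactor carries sign (−1)^(2+1) = −1, so C_{2,1} = −(0) = 0.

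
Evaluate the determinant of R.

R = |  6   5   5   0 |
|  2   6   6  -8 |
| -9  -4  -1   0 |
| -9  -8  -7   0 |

-240

Expand along column 4 (it has 3 zeros):
  + (-8) · M_24   where M_24 = det([6 5 5; -9 -4 -1; -9 -8 -7]) = 30
det = (+1)·(-8)·(30) = -240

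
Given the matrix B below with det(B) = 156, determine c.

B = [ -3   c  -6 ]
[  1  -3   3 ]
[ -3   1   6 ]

c = -3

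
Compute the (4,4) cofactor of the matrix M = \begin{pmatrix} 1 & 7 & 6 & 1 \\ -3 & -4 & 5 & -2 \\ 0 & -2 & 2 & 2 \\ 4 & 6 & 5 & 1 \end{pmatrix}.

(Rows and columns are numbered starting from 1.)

The cofactor is 80.

Delete row 4 and column 4; the remaining 3×3 submatrix is [1 7 6; -3 -4 5; 0 -2 2].
Its determinant is 80.
The cofactor carries sign (−1)^(4+4) = +1, so C_{4,4} = +(80) = 80.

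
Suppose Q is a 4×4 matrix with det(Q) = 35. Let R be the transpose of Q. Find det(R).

|R| = 35

det(Qᵀ) = det(Q).
det(R) = (1)·(35) = 35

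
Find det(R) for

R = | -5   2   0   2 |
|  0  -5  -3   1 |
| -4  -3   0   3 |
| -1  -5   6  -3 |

Expand along column 3 (it has 2 zeros):
  − (-3) · M_23   where M_23 = det([-5 2 2; -4 -3 3; -1 -5 -3]) = -116
  − (6) · M_43   where M_43 = det([-5 2 2; 0 -5 1; -4 -3 3]) = 12
det = (-1)·(-3)·(-116) + (-1)·(6)·(12) = -420

The determinant is -420.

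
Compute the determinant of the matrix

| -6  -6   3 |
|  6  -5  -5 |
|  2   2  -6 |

-330

Expand along row 1:
  + (-6) · |-5 -5; 2 -6| = (-6)·(30 − (-10)) = -240
  − (-6) · |6 -5; 2 -6| = −(-6)·(-36 − (-10)) = -156
  + 3 · |6 -5; 2 2| = 3·(12 − (-10)) = 66
Sum: (-240) + (-156) + (66) = -330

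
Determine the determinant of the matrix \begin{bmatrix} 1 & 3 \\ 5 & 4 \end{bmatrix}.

det = 1·4 − 3·5 = 4 − 15 = -11

-11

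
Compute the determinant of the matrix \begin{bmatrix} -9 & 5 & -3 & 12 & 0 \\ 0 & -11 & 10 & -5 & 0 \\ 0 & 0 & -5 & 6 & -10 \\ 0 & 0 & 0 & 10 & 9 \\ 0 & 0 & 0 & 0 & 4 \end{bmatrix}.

The matrix is upper triangular, so the determinant is the product of the diagonal entries:
det = (-9) · (-11) · (-5) · (10) · (4) = -19800

The determinant is -19800.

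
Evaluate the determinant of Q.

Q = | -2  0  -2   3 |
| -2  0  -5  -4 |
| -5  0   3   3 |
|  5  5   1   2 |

-695

Expand along column 2 (it has 3 zeros):
  + (5) · M_42   where M_42 = det([-2 -2 3; -2 -5 -4; -5 3 3]) = -139
det = (+1)·(5)·(-139) = -695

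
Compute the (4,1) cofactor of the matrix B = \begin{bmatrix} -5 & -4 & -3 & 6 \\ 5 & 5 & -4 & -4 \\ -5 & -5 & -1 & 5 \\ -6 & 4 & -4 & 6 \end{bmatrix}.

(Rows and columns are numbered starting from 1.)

39

Delete row 4 and column 1; the remaining 3×3 submatrix is [-4 -3 6; 5 -4 -4; -5 -1 5].
Its determinant is -39.
The cofactor carries sign (−1)^(4+1) = −1, so C_{4,1} = −(-39) = 39.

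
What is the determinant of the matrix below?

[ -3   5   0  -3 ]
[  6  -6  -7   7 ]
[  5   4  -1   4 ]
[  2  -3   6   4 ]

Expand along row 1 (it has 1 zero):
  + (-3) · M_11   where M_11 = det([-6 -7 7; 4 -1 4; -3 6 4]) = 511
  − (5) · M_12   where M_12 = det([6 -7 7; 5 -1 4; 2 6 4]) = 140
  − (-3) · M_14   where M_14 = det([6 -6 -7; 5 4 -1; 2 -3 6]) = 479
det = (+1)·(-3)·(511) + (-1)·(5)·(140) + (-1)·(-3)·(479) = -796

-796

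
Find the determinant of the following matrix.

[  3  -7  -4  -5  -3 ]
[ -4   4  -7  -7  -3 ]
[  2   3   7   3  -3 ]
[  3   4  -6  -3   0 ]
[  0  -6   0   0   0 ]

The determinant is -2052.

Expand along row 5 (it has 4 zeros):
  − (-6) · M_52   where M_52 = det([3 -4 -5 -3; -4 -7 -7 -3; 2 7 3 -3; 3 -6 -3 0]) = -342
det = (-1)·(-6)·(-342) = -2052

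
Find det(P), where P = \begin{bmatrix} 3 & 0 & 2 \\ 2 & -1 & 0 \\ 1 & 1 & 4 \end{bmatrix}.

|P| = -6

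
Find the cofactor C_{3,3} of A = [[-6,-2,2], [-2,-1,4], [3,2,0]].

2

Delete row 3 and column 3; the remaining 2×2 submatrix is [-6 -2; -2 -1].
Its determinant is (-6)·(-1) − (-2)·(-2) = 2.
The cofactor carries sign (−1)^(3+3) = +1, so C_{3,3} = +(2) = 2.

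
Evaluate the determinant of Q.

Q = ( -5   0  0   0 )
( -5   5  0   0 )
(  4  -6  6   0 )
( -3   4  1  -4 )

600

Q is lower triangular, so det(Q) is the product of the diagonal entries:
det = (-5) · (5) · (6) · (-4) = 600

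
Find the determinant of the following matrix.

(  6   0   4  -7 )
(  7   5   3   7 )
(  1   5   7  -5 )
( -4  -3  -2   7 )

2554

Expand along row 1 (it has 1 zero):
  + (6) · M_11   where M_11 = det([5 3 7; 5 7 -5; -3 -2 7]) = 212
  + (4) · M_13   where M_13 = det([7 5 7; 1 5 -5; -4 -3 7]) = 324
  − (-7) · M_14   where M_14 = det([7 5 3; 1 5 7; -4 -3 -2]) = -2
det = (+1)·(6)·(212) + (+1)·(4)·(324) + (-1)·(-7)·(-2) = 2554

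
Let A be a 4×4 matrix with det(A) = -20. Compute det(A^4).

det(A^4) = (det A)^4 = (-20)^4 = 160000

160000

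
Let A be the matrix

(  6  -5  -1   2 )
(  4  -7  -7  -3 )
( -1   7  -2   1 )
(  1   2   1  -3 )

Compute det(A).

-1396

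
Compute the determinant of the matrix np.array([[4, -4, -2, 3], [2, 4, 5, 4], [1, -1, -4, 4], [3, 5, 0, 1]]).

892

Expand along row 4 (it has 1 zero):
  − (3) · M_41   where M_41 = det([-4 -2 3; 4 5 4; -1 -4 4]) = -137
  + (5) · M_42   where M_42 = det([4 -2 3; 2 5 4; 1 -4 4]) = 113
  + (1) · M_44   where M_44 = det([4 -4 -2; 2 4 5; 1 -1 -4]) = -84
det = (-1)·(3)·(-137) + (+1)·(5)·(113) + (+1)·(1)·(-84) = 892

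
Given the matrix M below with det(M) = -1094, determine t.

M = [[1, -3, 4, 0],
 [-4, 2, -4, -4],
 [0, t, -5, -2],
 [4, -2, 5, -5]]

Expanding along the row containing t, det(M) is linear in t: det(M) = (104)·t + (-470).
Set (104)·t + (-470) = -1094  ⇒  (104)·t = -624  ⇒  t = -6.

t = -6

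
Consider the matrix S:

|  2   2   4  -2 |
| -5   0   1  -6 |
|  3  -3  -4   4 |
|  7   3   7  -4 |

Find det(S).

det(S) = -74

Expand along row 2 (it has 1 zero):
  − (-5) · M_21   where M_21 = det([2 4 -2; -3 -4 4; 3 7 -4]) = -6
  − (1) · M_23   where M_23 = det([2 2 -2; 3 -3 4; 7 3 -4]) = 20
  + (-6) · M_24   where M_24 = det([2 2 4; 3 -3 -4; 7 3 7]) = 4
det = (-1)·(-5)·(-6) + (-1)·(1)·(20) + (+1)·(-6)·(4) = -74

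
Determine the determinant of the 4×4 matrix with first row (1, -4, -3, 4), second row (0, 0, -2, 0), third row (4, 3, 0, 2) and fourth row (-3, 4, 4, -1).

The determinant is 194.

Expand along row 2 (it has 3 zeros):
  − (-2) · M_23   where M_23 = det([1 -4 4; 4 3 2; -3 4 -1]) = 97
det = (-1)·(-2)·(97) = 194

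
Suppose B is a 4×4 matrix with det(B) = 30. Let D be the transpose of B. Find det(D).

det(Bᵀ) = det(B).
det(D) = (1)·(30) = 30

The determinant is 30.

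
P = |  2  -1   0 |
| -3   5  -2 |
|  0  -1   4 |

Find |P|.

Expand along row 1:
  + 2 · |5 -2; -1 4| = 2·(20 − 2) = 36
  − (-1) · |-3 -2; 0 4| = −(-1)·(-12 − 0) = -12
Sum: (36) + (-12) = 24

24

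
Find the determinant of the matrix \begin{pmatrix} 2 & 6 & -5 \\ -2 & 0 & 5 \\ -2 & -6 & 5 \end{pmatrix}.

Expand along column 2:
  − 6 · |-2 5; -2 5| = −6·(-10 − (-10)) = 0
  − (-6) · |2 -5; -2 5| = −(-6)·(10 − 10) = 0
Sum: (0) + (0) = 0

0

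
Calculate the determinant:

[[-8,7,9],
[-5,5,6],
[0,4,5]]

Expand along row 3:
  − 4 · |-8 9; -5 6| = −4·(-48 − (-45)) = 12
  + 5 · |-8 7; -5 5| = 5·(-40 − (-35)) = -25
Sum: (12) + (-25) = -13

-13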